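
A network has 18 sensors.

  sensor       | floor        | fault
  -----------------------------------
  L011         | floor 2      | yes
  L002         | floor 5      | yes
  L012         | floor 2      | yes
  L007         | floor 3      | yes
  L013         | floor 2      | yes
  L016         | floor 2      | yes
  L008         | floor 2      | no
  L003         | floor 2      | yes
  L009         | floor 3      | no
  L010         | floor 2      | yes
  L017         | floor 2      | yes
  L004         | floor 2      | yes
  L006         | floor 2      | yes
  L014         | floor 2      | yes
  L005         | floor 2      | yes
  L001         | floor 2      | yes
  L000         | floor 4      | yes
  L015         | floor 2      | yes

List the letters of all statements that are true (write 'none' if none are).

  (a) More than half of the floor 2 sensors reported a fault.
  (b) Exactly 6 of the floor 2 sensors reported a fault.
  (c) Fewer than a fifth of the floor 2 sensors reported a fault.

(a)

|A| = 14, |A ∩ B| = 13, |A ∖ B| = 1.
(a) |A ∩ B| > |A ∖ B|: holds.
(b) |A ∩ B| = 6: fails.
(c) |A ∩ B| / |A| < 1/5: fails.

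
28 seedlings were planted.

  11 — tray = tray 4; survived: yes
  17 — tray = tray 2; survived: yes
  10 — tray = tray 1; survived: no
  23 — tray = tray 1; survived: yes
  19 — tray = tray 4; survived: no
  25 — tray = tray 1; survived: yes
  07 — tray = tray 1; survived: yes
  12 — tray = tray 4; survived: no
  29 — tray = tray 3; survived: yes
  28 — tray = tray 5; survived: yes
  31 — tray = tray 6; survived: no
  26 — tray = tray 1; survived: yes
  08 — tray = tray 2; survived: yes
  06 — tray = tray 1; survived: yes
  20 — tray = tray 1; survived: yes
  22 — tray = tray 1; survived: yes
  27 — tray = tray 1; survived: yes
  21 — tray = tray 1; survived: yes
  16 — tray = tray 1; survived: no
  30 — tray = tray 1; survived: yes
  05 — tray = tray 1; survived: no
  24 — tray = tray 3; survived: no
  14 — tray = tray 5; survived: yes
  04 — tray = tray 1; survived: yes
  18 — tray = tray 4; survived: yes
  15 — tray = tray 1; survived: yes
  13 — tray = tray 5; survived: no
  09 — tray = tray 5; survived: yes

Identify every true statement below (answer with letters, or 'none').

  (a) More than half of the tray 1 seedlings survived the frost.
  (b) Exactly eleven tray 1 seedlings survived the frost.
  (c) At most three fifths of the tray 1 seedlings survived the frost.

|A| = 15, |A ∩ B| = 12, |A ∖ B| = 3.
(a) |A ∩ B| > |A ∖ B|: holds.
(b) |A ∩ B| = 11: fails.
(c) |A ∩ B| / |A| ≤ 3/5: fails.

(a)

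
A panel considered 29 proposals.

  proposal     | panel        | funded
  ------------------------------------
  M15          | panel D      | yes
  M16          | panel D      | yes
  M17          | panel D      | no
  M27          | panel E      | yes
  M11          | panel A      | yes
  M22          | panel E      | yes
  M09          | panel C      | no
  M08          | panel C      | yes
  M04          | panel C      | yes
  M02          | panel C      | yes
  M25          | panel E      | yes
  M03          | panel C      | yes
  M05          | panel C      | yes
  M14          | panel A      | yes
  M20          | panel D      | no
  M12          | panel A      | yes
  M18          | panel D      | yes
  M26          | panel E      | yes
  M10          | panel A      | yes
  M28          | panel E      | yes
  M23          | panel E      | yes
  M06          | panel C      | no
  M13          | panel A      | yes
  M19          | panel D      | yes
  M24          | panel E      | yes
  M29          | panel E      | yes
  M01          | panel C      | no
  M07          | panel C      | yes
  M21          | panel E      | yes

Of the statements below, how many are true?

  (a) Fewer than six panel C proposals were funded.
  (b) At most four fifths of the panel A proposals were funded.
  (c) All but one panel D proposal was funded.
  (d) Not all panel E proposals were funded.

(a) panel C: |A| = 9, |A ∩ B| = 6; needs |A ∩ B| < 6 — false.
(b) panel A: |A| = 5, |A ∩ B| = 5; needs |A ∩ B| / |A| ≤ 4/5 — false.
(c) panel D: |A| = 6, |A ∩ B| = 4; needs |A ∖ B| = 1 — false.
(d) panel E: |A| = 9, |A ∩ B| = 9; needs A ⊄ B (|A ∖ B| ≥ 1) — false.

0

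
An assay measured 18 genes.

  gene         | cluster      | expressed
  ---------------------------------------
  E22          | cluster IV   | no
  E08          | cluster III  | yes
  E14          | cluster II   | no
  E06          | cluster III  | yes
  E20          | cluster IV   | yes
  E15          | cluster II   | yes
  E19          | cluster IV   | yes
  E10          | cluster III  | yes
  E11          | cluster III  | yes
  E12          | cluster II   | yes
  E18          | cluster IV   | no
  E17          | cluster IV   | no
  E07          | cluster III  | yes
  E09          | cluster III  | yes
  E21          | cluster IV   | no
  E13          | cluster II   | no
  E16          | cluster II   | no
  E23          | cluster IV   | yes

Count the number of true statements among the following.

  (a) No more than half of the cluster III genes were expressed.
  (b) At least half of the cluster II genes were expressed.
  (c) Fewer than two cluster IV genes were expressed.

(a) cluster III: |A| = 6, |A ∩ B| = 6; needs |A ∩ B| ≤ |A ∖ B| — false.
(b) cluster II: |A| = 5, |A ∩ B| = 2; needs |A ∩ B| ≥ |A ∖ B| — false.
(c) cluster IV: |A| = 7, |A ∩ B| = 3; needs |A ∩ B| < 2 — false.

0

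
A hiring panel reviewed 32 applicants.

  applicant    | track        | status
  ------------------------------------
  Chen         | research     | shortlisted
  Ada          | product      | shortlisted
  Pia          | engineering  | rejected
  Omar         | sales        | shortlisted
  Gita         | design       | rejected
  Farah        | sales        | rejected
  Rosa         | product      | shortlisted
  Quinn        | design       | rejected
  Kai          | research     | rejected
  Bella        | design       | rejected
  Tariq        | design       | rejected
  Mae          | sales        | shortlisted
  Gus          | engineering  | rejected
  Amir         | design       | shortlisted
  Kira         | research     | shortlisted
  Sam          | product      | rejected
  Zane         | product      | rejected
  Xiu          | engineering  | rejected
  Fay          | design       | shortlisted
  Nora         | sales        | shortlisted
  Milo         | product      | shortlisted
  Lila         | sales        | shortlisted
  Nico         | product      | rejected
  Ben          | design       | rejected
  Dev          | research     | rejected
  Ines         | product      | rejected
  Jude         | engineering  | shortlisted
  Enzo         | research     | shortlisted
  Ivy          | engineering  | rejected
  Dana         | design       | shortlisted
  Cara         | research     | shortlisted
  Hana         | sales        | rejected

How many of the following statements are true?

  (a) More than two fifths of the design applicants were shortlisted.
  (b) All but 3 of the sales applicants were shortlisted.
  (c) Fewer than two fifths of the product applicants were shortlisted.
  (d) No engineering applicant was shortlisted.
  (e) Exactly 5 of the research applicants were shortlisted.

0

(a) design: |A| = 8, |A ∩ B| = 3; needs |A ∩ B| / |A| > 2/5 — false.
(b) sales: |A| = 6, |A ∩ B| = 4; needs |A ∖ B| = 3 — false.
(c) product: |A| = 7, |A ∩ B| = 3; needs |A ∩ B| / |A| < 2/5 — false.
(d) engineering: |A| = 5, |A ∩ B| = 1; needs A ∩ B = ∅ (|A ∩ B| = 0) — false.
(e) research: |A| = 6, |A ∩ B| = 4; needs |A ∩ B| = 5 — false.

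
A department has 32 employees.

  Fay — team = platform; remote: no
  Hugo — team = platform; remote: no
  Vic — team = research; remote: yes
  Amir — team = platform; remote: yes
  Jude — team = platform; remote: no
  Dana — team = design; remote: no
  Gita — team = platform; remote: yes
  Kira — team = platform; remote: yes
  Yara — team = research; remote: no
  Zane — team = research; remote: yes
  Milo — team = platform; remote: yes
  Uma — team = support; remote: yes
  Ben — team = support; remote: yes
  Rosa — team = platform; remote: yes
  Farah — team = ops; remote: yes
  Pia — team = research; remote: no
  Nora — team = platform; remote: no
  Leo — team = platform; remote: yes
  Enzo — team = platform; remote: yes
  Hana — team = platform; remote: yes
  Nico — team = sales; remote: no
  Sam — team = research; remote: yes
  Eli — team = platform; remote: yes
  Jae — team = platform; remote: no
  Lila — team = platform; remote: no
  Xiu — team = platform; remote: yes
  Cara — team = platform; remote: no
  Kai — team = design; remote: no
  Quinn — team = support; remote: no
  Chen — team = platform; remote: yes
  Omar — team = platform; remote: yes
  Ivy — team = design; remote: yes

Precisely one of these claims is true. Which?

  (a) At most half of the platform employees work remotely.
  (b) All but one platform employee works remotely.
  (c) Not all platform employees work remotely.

|A| = 19, |A ∩ B| = 12, |A ∖ B| = 7.
(a) requires |A ∩ B| ≤ |A ∖ B|: false.
(b) requires |A ∖ B| = 1: false.
(c) requires A ⊄ B (|A ∖ B| ≥ 1): true.

(c)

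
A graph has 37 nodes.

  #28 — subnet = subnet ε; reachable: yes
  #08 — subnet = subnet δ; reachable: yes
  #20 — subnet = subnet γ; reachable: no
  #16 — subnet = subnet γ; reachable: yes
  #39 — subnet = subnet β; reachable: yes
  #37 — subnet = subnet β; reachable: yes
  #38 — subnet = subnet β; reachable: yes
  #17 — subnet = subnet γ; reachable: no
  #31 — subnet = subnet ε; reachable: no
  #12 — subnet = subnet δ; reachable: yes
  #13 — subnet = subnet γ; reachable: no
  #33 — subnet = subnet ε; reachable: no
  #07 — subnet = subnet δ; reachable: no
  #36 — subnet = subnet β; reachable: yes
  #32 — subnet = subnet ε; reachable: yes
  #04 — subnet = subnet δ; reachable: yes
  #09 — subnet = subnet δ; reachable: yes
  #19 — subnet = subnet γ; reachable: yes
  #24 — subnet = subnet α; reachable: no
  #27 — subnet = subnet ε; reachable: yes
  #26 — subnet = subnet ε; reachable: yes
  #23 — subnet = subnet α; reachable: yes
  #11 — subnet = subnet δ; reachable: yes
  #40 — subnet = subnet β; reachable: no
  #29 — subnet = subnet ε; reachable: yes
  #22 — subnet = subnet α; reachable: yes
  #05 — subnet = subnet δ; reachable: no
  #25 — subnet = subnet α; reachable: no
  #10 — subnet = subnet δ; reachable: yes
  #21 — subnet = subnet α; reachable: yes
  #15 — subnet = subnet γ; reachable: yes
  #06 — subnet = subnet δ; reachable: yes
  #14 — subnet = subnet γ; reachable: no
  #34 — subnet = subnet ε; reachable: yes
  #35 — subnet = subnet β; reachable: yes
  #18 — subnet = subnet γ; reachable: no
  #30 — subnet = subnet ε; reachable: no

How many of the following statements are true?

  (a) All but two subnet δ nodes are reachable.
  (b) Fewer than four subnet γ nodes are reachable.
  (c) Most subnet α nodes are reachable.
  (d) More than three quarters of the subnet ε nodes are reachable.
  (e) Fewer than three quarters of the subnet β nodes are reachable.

(a) subnet δ: |A| = 9, |A ∩ B| = 7; needs |A ∖ B| = 2 — true.
(b) subnet γ: |A| = 8, |A ∩ B| = 3; needs |A ∩ B| < 4 — true.
(c) subnet α: |A| = 5, |A ∩ B| = 3; needs |A ∩ B| > |A ∖ B| — true.
(d) subnet ε: |A| = 9, |A ∩ B| = 6; needs |A ∩ B| / |A| > 3/4 — false.
(e) subnet β: |A| = 6, |A ∩ B| = 5; needs |A ∩ B| / |A| < 3/4 — false.

3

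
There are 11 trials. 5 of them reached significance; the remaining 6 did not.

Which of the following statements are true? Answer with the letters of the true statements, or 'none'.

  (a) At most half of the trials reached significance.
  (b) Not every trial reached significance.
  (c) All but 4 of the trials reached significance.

(a), (b)

|A| = 11, |A ∩ B| = 5, |A ∖ B| = 6.
(a) |A ∩ B| ≤ |A ∖ B|: holds.
(b) A ⊄ B (|A ∖ B| ≥ 1): holds.
(c) |A ∖ B| = 4: fails.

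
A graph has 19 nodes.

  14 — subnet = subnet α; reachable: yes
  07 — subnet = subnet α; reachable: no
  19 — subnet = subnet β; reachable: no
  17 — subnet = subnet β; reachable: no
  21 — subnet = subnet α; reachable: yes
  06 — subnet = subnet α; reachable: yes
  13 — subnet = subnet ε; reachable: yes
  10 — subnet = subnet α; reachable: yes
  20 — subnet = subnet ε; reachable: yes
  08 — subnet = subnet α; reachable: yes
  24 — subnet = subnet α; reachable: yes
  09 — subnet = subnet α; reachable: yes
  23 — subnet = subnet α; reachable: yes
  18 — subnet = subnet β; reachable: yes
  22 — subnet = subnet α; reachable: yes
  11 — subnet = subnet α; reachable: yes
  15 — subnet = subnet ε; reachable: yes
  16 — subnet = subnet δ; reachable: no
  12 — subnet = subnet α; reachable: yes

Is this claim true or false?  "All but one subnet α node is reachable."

The determiner here denotes the relation: |A ∖ B| = 1.
A (the restrictor) = {14, 07, 21, 06, 10, 08, 24, 09, 23, 22, 11, 12}, |A| = 12.
A ∖ B = {07}, so |A ∖ B| = 1.
|A ∖ B| = 1, so the statement is true.

True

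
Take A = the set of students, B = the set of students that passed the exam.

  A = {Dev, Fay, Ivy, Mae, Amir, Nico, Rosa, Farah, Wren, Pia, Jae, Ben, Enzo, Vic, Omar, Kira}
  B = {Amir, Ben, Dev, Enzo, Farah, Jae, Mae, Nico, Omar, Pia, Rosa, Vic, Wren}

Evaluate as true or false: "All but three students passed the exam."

The determiner here denotes the relation: |A ∖ B| = 3.
|A| = 16, |A ∩ B| = 13, |A ∖ B| = 3.
|A ∖ B| = 3, so the statement is true.

True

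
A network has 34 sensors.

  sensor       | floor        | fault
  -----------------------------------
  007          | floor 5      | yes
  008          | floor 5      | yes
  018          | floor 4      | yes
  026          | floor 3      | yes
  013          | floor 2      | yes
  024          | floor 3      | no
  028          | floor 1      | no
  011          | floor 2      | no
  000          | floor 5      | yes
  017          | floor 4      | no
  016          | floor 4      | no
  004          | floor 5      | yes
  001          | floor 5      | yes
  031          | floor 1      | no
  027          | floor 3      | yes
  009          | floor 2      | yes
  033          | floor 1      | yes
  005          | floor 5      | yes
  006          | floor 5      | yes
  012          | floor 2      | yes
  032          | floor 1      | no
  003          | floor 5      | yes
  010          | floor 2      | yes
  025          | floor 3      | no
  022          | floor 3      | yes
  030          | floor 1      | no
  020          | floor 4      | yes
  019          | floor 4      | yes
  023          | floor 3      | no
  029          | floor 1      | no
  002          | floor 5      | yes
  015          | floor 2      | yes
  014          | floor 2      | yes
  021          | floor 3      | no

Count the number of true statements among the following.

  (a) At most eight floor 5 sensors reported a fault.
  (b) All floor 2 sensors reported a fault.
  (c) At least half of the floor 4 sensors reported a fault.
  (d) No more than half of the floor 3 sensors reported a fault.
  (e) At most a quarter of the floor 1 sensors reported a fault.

3

(a) floor 5: |A| = 9, |A ∩ B| = 9; needs |A ∩ B| ≤ 8 — false.
(b) floor 2: |A| = 7, |A ∩ B| = 6; needs A ⊆ B, i.e. every element of A is in B (|A ∖ B| = 0) — false.
(c) floor 4: |A| = 5, |A ∩ B| = 3; needs |A ∩ B| ≥ |A ∖ B| — true.
(d) floor 3: |A| = 7, |A ∩ B| = 3; needs |A ∩ B| ≤ |A ∖ B| — true.
(e) floor 1: |A| = 6, |A ∩ B| = 1; needs |A ∩ B| / |A| ≤ 1/4 — true.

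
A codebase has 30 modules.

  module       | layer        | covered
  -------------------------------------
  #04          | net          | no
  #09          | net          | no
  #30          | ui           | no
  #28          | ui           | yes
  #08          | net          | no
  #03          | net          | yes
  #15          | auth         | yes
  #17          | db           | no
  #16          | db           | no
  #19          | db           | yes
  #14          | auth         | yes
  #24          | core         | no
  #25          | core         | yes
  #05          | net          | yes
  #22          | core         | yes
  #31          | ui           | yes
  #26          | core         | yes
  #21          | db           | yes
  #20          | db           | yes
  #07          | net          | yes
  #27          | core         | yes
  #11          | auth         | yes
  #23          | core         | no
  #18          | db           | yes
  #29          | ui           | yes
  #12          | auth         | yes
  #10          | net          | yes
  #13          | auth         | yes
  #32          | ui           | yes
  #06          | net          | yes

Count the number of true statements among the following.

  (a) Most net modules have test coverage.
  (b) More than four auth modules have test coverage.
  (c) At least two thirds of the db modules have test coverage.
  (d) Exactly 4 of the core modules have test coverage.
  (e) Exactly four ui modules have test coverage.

(a) net: |A| = 8, |A ∩ B| = 5; needs |A ∩ B| > |A ∖ B| — true.
(b) auth: |A| = 5, |A ∩ B| = 5; needs |A ∩ B| > 4 — true.
(c) db: |A| = 6, |A ∩ B| = 4; needs |A ∩ B| / |A| ≥ 2/3 — true.
(d) core: |A| = 6, |A ∩ B| = 4; needs |A ∩ B| = 4 — true.
(e) ui: |A| = 5, |A ∩ B| = 4; needs |A ∩ B| = 4 — true.

5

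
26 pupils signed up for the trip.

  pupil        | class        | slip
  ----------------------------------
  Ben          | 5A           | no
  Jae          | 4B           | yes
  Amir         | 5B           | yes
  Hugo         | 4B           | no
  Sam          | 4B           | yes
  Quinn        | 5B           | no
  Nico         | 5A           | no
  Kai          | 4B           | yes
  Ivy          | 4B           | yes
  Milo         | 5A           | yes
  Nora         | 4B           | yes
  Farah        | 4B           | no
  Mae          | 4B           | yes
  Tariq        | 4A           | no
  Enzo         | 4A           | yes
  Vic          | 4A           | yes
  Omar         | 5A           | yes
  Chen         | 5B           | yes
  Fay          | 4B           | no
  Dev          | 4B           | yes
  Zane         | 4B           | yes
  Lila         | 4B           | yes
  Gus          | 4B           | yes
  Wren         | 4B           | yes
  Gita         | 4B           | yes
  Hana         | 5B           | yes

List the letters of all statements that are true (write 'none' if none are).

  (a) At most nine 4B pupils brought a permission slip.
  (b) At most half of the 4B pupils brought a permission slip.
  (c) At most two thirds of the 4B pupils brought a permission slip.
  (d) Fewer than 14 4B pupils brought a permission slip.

|A| = 15, |A ∩ B| = 12, |A ∖ B| = 3.
(a) |A ∩ B| ≤ 9: fails.
(b) |A ∩ B| ≤ |A ∖ B|: fails.
(c) |A ∩ B| / |A| ≤ 2/3: fails.
(d) |A ∩ B| < 14: holds.

(d)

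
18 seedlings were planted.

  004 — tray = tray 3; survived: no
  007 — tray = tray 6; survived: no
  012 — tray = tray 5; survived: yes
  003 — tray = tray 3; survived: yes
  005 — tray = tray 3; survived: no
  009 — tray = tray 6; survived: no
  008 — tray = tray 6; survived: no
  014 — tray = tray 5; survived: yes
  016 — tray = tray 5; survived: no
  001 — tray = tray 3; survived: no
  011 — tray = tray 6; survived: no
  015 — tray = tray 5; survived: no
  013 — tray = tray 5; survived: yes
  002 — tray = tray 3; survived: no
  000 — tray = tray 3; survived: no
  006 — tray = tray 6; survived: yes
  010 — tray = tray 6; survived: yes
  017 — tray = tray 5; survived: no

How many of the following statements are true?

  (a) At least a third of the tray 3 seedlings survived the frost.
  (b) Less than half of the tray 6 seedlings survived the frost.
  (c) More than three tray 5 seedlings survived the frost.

(a) tray 3: |A| = 6, |A ∩ B| = 1; needs |A ∩ B| / |A| ≥ 1/3 — false.
(b) tray 6: |A| = 6, |A ∩ B| = 2; needs |A ∩ B| < |A ∖ B| — true.
(c) tray 5: |A| = 6, |A ∩ B| = 3; needs |A ∩ B| > 3 — false.

1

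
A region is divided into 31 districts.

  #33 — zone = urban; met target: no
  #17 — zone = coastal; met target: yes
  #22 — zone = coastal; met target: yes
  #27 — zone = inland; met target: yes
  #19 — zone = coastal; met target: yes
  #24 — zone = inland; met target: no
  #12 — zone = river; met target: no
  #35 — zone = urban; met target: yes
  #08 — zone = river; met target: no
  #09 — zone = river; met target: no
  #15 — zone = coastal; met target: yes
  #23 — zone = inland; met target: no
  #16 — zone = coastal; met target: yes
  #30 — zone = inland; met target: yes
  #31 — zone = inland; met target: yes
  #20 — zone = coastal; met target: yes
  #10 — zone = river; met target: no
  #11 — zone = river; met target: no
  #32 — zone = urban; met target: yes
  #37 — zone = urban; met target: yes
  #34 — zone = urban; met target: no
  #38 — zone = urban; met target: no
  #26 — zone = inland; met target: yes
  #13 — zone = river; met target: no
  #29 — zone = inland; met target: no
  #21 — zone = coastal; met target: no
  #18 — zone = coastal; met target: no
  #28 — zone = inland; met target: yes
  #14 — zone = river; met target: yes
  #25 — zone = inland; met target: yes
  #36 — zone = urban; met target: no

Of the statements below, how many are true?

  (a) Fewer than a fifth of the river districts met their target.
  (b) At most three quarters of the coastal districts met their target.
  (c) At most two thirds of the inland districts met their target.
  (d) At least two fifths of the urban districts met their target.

4

(a) river: |A| = 7, |A ∩ B| = 1; needs |A ∩ B| / |A| < 1/5 — true.
(b) coastal: |A| = 8, |A ∩ B| = 6; needs |A ∩ B| / |A| ≤ 3/4 — true.
(c) inland: |A| = 9, |A ∩ B| = 6; needs |A ∩ B| / |A| ≤ 2/3 — true.
(d) urban: |A| = 7, |A ∩ B| = 3; needs |A ∩ B| / |A| ≥ 2/5 — true.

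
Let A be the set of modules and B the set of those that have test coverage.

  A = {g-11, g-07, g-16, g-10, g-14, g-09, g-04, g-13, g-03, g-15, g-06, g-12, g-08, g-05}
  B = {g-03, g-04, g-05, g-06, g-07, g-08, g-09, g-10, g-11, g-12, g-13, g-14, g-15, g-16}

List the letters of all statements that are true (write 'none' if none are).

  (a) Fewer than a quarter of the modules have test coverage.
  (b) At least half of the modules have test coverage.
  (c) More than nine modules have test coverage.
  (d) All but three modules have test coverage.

(b), (c)

|A| = 14, |A ∩ B| = 14, |A ∖ B| = 0.
(a) |A ∩ B| / |A| < 1/4: fails.
(b) |A ∩ B| ≥ |A ∖ B|: holds.
(c) |A ∩ B| > 9: holds.
(d) |A ∖ B| = 3: fails.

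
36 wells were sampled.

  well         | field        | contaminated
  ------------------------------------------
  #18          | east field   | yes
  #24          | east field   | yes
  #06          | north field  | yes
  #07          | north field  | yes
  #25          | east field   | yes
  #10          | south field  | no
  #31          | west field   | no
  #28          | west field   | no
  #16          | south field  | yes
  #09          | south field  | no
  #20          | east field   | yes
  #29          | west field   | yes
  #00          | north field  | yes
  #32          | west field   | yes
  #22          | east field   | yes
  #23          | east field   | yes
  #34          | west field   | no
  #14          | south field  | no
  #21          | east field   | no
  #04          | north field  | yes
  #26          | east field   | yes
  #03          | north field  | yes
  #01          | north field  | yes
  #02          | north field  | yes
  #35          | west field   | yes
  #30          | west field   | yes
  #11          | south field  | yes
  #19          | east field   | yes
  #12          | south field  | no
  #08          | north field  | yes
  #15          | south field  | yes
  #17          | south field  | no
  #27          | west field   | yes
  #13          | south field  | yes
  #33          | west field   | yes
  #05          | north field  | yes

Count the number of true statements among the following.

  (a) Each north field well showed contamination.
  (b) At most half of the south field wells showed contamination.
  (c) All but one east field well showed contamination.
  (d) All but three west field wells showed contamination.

4

(a) north field: |A| = 9, |A ∩ B| = 9; needs A ⊆ B, i.e. every element of A is in B (|A ∖ B| = 0) — true.
(b) south field: |A| = 9, |A ∩ B| = 4; needs |A ∩ B| ≤ |A ∖ B| — true.
(c) east field: |A| = 9, |A ∩ B| = 8; needs |A ∖ B| = 1 — true.
(d) west field: |A| = 9, |A ∩ B| = 6; needs |A ∖ B| = 3 — true.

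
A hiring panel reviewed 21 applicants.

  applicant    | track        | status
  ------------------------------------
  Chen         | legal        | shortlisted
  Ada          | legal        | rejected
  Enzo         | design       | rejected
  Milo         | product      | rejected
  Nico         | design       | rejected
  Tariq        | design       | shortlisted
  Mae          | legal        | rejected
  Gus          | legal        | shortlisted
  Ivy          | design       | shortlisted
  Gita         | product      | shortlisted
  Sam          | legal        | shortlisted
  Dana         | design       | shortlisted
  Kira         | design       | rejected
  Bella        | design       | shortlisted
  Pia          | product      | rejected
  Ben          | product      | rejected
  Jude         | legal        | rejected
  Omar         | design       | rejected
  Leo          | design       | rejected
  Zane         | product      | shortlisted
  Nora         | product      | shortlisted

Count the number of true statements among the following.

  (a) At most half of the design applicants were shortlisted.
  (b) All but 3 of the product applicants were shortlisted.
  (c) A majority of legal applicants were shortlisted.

(a) design: |A| = 9, |A ∩ B| = 4; needs |A ∩ B| ≤ |A ∖ B| — true.
(b) product: |A| = 6, |A ∩ B| = 3; needs |A ∖ B| = 3 — true.
(c) legal: |A| = 6, |A ∩ B| = 3; needs |A ∩ B| > |A ∖ B| — false.

2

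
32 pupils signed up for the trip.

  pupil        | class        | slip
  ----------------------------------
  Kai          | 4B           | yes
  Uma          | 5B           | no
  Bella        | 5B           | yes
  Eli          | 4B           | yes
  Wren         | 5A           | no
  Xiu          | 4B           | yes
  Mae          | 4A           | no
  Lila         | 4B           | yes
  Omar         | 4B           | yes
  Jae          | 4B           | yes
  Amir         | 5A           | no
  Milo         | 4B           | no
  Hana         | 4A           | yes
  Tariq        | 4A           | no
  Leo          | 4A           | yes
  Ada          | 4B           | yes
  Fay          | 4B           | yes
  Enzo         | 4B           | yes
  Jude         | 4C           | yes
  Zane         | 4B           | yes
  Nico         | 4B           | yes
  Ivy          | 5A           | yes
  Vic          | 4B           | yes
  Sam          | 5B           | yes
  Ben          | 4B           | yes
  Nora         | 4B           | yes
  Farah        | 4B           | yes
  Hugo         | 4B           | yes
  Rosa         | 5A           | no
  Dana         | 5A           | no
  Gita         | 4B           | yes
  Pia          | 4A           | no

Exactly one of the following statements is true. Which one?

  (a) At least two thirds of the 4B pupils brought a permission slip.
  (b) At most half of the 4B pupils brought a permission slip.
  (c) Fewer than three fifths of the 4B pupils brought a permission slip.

(a)

|A| = 18, |A ∩ B| = 17, |A ∖ B| = 1.
(a) requires |A ∩ B| / |A| ≥ 2/3: true.
(b) requires |A ∩ B| ≤ |A ∖ B|: false.
(c) requires |A ∩ B| / |A| < 3/5: false.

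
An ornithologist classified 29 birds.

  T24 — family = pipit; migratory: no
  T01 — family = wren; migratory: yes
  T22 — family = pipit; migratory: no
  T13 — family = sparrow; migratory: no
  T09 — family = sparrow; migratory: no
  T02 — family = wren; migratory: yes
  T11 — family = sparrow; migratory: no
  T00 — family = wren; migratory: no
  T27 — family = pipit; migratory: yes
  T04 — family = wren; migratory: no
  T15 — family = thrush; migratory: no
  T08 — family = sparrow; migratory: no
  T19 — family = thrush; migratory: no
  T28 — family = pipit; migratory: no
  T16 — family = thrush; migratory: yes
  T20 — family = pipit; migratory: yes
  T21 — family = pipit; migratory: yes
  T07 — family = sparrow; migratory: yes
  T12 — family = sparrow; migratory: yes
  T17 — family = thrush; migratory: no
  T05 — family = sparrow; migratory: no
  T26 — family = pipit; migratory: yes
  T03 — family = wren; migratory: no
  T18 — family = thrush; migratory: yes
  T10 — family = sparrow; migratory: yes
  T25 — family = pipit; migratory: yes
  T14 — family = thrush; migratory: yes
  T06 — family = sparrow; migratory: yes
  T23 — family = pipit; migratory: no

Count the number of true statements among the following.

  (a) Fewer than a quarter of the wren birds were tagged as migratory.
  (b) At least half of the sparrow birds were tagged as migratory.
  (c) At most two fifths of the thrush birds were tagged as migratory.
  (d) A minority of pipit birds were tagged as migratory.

(a) wren: |A| = 5, |A ∩ B| = 2; needs |A ∩ B| / |A| < 1/4 — false.
(b) sparrow: |A| = 9, |A ∩ B| = 4; needs |A ∩ B| ≥ |A ∖ B| — false.
(c) thrush: |A| = 6, |A ∩ B| = 3; needs |A ∩ B| / |A| ≤ 2/5 — false.
(d) pipit: |A| = 9, |A ∩ B| = 5; needs |A ∩ B| < |A ∖ B| — false.

0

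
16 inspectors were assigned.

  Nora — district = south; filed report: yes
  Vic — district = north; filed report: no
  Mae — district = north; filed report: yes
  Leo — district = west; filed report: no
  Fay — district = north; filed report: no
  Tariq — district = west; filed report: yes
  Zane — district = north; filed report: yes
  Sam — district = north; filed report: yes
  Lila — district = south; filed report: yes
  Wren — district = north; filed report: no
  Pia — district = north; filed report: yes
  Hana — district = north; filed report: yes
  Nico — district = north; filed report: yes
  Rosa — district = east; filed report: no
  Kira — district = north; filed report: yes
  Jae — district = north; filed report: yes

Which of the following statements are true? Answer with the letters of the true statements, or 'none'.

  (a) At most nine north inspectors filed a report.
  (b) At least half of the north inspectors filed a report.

(a), (b)

|A| = 11, |A ∩ B| = 8, |A ∖ B| = 3.
(a) |A ∩ B| ≤ 9: holds.
(b) |A ∩ B| ≥ |A ∖ B|: holds.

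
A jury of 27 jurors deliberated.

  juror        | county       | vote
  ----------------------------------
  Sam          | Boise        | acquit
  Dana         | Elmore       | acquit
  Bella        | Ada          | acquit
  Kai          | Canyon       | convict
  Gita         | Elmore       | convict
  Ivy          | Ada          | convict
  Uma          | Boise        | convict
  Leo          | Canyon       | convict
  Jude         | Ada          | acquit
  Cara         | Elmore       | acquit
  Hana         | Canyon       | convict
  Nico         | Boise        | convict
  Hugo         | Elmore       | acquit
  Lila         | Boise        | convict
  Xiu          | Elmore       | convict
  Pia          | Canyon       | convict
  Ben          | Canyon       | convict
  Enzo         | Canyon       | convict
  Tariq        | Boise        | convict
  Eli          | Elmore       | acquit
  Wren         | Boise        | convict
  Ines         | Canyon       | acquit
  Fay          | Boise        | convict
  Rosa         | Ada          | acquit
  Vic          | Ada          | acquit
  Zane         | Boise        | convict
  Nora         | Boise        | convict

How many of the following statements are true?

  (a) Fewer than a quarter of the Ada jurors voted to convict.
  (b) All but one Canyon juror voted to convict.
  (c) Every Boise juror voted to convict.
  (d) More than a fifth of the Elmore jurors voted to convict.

3

(a) Ada: |A| = 5, |A ∩ B| = 1; needs |A ∩ B| / |A| < 1/4 — true.
(b) Canyon: |A| = 7, |A ∩ B| = 6; needs |A ∖ B| = 1 — true.
(c) Boise: |A| = 9, |A ∩ B| = 8; needs A ⊆ B, i.e. every element of A is in B (|A ∖ B| = 0) — false.
(d) Elmore: |A| = 6, |A ∩ B| = 2; needs |A ∩ B| / |A| > 1/5 — true.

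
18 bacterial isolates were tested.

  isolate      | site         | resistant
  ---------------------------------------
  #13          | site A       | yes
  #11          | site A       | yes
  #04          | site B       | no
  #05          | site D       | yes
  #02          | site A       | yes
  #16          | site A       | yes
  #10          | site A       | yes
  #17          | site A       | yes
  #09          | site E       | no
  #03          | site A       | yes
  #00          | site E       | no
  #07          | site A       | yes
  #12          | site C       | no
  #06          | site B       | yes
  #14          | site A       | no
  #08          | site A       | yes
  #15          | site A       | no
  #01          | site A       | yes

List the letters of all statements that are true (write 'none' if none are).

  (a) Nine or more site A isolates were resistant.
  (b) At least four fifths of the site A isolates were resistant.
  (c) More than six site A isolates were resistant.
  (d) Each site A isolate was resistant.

|A| = 12, |A ∩ B| = 10, |A ∖ B| = 2.
(a) |A ∩ B| ≥ 9: holds.
(b) |A ∩ B| / |A| ≥ 4/5: holds.
(c) |A ∩ B| > 6: holds.
(d) A ⊆ B, i.e. every element of A is in B (|A ∖ B| = 0): fails.

(a), (b), (c)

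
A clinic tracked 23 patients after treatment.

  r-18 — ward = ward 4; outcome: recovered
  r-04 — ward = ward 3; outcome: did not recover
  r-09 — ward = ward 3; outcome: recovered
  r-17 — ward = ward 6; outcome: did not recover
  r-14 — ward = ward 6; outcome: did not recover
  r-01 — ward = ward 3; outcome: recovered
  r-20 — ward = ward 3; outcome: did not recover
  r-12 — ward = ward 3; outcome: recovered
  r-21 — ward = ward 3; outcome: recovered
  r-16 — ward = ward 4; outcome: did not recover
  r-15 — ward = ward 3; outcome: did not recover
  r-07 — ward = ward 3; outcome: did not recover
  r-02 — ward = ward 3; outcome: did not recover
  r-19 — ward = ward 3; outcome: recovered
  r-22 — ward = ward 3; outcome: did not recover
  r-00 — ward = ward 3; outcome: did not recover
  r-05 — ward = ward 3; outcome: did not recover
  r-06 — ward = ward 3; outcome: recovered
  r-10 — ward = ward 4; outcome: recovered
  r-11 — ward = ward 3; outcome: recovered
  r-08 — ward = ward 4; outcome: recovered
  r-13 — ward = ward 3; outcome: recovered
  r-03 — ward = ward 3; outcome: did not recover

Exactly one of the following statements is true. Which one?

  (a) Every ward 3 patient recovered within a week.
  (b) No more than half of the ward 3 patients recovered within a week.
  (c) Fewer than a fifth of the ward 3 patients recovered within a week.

(b)

|A| = 17, |A ∩ B| = 8, |A ∖ B| = 9.
(a) requires A ⊆ B, i.e. every element of A is in B (|A ∖ B| = 0): false.
(b) requires |A ∩ B| ≤ |A ∖ B|: true.
(c) requires |A ∩ B| / |A| < 1/5: false.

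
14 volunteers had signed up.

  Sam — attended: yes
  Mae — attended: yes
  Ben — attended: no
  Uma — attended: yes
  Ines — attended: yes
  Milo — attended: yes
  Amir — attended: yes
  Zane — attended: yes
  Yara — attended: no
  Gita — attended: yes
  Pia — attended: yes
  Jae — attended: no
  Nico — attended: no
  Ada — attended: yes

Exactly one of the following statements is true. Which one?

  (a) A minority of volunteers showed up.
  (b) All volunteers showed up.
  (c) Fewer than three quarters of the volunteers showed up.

(c)

|A| = 14, |A ∩ B| = 10, |A ∖ B| = 4.
(a) requires |A ∩ B| < |A ∖ B|: false.
(b) requires A ⊆ B, i.e. every element of A is in B (|A ∖ B| = 0): false.
(c) requires |A ∩ B| / |A| < 3/4: true.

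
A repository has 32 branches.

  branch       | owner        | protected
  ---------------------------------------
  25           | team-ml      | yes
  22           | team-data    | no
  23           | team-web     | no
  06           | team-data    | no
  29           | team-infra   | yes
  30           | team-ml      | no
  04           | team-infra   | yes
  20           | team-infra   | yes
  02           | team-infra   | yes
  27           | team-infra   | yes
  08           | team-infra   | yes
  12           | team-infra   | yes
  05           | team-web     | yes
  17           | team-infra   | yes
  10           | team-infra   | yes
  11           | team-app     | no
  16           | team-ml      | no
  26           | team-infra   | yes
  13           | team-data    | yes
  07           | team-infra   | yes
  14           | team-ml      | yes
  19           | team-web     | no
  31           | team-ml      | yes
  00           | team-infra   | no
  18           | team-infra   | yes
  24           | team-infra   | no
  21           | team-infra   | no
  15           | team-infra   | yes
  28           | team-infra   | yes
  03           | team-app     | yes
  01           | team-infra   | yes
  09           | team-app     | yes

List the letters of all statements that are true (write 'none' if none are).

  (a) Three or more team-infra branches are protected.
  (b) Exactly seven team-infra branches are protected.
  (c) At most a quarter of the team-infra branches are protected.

(a)

|A| = 18, |A ∩ B| = 15, |A ∖ B| = 3.
(a) |A ∩ B| ≥ 3: holds.
(b) |A ∩ B| = 7: fails.
(c) |A ∩ B| / |A| ≤ 1/4: fails.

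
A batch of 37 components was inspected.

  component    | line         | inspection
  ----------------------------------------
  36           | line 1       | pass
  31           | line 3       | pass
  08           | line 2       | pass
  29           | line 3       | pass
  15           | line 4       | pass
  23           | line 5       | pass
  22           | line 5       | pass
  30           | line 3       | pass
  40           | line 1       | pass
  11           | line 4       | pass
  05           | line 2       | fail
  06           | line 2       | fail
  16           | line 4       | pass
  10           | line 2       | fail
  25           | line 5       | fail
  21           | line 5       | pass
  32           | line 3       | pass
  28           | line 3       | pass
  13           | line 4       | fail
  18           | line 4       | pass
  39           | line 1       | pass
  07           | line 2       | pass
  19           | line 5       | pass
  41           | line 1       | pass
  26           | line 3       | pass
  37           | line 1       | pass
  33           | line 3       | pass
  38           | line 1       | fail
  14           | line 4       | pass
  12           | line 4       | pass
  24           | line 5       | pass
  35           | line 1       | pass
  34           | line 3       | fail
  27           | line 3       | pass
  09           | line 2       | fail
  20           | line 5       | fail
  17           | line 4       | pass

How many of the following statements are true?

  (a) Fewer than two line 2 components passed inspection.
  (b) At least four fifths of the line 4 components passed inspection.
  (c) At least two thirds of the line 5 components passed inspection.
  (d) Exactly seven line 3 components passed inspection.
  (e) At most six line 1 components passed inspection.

3

(a) line 2: |A| = 6, |A ∩ B| = 2; needs |A ∩ B| < 2 — false.
(b) line 4: |A| = 8, |A ∩ B| = 7; needs |A ∩ B| / |A| ≥ 4/5 — true.
(c) line 5: |A| = 7, |A ∩ B| = 5; needs |A ∩ B| / |A| ≥ 2/3 — true.
(d) line 3: |A| = 9, |A ∩ B| = 8; needs |A ∩ B| = 7 — false.
(e) line 1: |A| = 7, |A ∩ B| = 6; needs |A ∩ B| ≤ 6 — true.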